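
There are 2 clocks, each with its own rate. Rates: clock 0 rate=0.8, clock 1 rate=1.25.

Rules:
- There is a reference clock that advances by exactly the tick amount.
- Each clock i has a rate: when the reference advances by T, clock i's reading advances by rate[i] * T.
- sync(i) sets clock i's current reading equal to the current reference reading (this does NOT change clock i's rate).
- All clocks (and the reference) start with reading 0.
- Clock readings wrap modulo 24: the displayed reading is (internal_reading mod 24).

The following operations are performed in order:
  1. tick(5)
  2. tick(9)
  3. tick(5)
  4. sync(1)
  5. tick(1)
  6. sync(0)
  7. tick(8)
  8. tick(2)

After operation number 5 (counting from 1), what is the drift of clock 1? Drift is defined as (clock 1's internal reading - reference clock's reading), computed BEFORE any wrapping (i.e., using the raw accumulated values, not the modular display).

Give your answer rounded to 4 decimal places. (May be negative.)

After op 1 tick(5): ref=5.0000 raw=[4.0000 6.2500]
After op 2 tick(9): ref=14.0000 raw=[11.2000 17.5000]
After op 3 tick(5): ref=19.0000 raw=[15.2000 23.7500]
After op 4 sync(1): ref=19.0000 raw=[15.2000 19.0000]
After op 5 tick(1): ref=20.0000 raw=[16.0000 20.2500]
Drift of clock 1 after op 5: 20.2500 - 20.0000 = 0.2500

Answer: 0.2500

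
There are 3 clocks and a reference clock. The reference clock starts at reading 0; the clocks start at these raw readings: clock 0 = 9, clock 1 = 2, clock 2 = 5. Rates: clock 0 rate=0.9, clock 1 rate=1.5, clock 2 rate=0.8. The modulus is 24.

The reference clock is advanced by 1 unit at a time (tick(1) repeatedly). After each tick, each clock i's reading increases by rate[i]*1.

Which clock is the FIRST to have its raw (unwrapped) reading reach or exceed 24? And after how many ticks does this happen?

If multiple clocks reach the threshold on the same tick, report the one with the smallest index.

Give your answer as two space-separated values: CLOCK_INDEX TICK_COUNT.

clock 0: start=9, rate=0.9, needs 24-9 = 15; ticks = ceil(15/0.9) = ceil(16.6667) = 17; reading at tick 17 = 9 + 0.9*17 = 24.3000
clock 1: start=2, rate=1.5, needs 24-2 = 22; ticks = ceil(22/1.5) = ceil(14.6667) = 15; reading at tick 15 = 2 + 1.5*15 = 24.5000
clock 2: start=5, rate=0.8, needs 24-5 = 19; ticks = ceil(19/0.8) = ceil(23.7500) = 24; reading at tick 24 = 5 + 0.8*24 = 24.2000
Minimum tick count = 15; winners = [1]; smallest index = 1

Answer: 1 15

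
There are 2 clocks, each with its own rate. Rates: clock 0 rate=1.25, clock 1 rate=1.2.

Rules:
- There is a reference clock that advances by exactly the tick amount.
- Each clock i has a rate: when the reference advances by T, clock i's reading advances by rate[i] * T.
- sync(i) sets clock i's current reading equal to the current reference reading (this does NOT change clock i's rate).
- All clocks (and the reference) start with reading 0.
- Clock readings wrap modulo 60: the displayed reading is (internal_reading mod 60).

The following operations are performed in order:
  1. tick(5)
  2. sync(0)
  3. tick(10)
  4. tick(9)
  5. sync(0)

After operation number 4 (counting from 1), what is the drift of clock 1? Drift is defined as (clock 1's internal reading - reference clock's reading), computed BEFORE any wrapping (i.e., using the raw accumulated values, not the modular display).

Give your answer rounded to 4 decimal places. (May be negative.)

Answer: 4.8000

Derivation:
After op 1 tick(5): ref=5.0000 raw=[6.2500 6.0000]
After op 2 sync(0): ref=5.0000 raw=[5.0000 6.0000]
After op 3 tick(10): ref=15.0000 raw=[17.5000 18.0000]
After op 4 tick(9): ref=24.0000 raw=[28.7500 28.8000]
Drift of clock 1 after op 4: 28.8000 - 24.0000 = 4.8000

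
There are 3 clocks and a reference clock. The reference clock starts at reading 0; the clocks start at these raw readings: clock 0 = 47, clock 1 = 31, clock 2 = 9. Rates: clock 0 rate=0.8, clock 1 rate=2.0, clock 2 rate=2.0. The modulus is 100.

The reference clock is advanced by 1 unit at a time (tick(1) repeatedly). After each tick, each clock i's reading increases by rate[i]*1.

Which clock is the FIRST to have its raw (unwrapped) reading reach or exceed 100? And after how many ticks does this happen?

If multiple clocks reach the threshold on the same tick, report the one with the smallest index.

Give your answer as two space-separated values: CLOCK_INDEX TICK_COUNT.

Answer: 1 35

Derivation:
clock 0: start=47, rate=0.8, needs 100-47 = 53; ticks = ceil(53/0.8) = ceil(66.2500) = 67; reading at tick 67 = 47 + 0.8*67 = 100.6000
clock 1: start=31, rate=2.0, needs 100-31 = 69; ticks = ceil(69/2.0) = ceil(34.5000) = 35; reading at tick 35 = 31 + 2.0*35 = 101.0000
clock 2: start=9, rate=2.0, needs 100-9 = 91; ticks = ceil(91/2.0) = ceil(45.5000) = 46; reading at tick 46 = 9 + 2.0*46 = 101.0000
Minimum tick count = 35; winners = [1]; smallest index = 1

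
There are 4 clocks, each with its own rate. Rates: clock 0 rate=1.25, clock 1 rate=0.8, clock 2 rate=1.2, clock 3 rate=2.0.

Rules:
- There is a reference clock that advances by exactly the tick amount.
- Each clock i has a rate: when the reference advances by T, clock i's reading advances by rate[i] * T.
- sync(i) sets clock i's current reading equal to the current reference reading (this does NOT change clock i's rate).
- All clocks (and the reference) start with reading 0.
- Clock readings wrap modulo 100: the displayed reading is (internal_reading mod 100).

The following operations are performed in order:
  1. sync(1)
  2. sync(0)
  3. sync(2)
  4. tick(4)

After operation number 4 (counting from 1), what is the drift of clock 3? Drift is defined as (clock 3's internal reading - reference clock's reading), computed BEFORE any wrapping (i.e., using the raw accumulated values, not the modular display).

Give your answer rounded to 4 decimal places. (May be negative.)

Answer: 4.0000

Derivation:
After op 1 sync(1): ref=0.0000 raw=[0.0000 0.0000 0.0000 0.0000]
After op 2 sync(0): ref=0.0000 raw=[0.0000 0.0000 0.0000 0.0000]
After op 3 sync(2): ref=0.0000 raw=[0.0000 0.0000 0.0000 0.0000]
After op 4 tick(4): ref=4.0000 raw=[5.0000 3.2000 4.8000 8.0000]
Drift of clock 3 after op 4: 8.0000 - 4.0000 = 4.0000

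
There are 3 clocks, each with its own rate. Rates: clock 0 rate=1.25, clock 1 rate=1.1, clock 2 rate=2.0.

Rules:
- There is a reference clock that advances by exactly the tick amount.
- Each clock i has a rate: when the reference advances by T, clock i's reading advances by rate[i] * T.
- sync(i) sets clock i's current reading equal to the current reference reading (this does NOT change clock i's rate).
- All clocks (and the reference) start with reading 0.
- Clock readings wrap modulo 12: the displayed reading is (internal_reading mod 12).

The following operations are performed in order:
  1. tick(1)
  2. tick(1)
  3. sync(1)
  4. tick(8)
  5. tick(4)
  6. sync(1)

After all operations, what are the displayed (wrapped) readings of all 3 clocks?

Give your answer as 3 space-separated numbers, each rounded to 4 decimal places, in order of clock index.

Answer: 5.5000 2.0000 4.0000

Derivation:
After op 1 tick(1): ref=1.0000 raw=[1.2500 1.1000 2.0000]
After op 2 tick(1): ref=2.0000 raw=[2.5000 2.2000 4.0000]
After op 3 sync(1): ref=2.0000 raw=[2.5000 2.0000 4.0000]
After op 4 tick(8): ref=10.0000 raw=[12.5000 10.8000 20.0000]
After op 5 tick(4): ref=14.0000 raw=[17.5000 15.2000 28.0000]
After op 6 sync(1): ref=14.0000 raw=[17.5000 14.0000 28.0000]
Wrap final raw readings (mod 12): 17.5000 mod 12 = 5.5000; 14.0000 mod 12 = 2.0000; 28.0000 mod 12 = 4.0000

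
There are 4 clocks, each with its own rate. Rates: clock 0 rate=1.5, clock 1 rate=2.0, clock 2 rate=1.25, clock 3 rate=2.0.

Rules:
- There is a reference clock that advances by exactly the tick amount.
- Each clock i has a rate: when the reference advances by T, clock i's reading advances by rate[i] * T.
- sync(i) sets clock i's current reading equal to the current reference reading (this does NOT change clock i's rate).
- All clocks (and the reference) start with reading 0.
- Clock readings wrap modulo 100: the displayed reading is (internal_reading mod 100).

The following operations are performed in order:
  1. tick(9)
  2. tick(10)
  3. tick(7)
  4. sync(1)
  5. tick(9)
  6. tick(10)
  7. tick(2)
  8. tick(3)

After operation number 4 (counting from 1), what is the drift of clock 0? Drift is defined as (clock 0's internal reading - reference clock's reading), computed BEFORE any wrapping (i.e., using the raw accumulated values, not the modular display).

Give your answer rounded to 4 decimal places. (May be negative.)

Answer: 13.0000

Derivation:
After op 1 tick(9): ref=9.0000 raw=[13.5000 18.0000 11.2500 18.0000]
After op 2 tick(10): ref=19.0000 raw=[28.5000 38.0000 23.7500 38.0000]
After op 3 tick(7): ref=26.0000 raw=[39.0000 52.0000 32.5000 52.0000]
After op 4 sync(1): ref=26.0000 raw=[39.0000 26.0000 32.5000 52.0000]
Drift of clock 0 after op 4: 39.0000 - 26.0000 = 13.0000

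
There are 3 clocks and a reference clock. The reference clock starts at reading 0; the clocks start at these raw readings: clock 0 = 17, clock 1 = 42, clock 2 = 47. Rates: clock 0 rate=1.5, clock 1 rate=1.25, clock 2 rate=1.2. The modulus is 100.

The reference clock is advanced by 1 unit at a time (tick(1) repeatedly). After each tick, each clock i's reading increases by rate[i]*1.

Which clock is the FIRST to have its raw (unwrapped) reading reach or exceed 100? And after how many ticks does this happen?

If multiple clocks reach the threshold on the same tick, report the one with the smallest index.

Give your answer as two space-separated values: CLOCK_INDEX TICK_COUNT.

Answer: 2 45

Derivation:
clock 0: start=17, rate=1.5, needs 100-17 = 83; ticks = ceil(83/1.5) = ceil(55.3333) = 56; reading at tick 56 = 17 + 1.5*56 = 101.0000
clock 1: start=42, rate=1.25, needs 100-42 = 58; ticks = ceil(58/1.25) = ceil(46.4000) = 47; reading at tick 47 = 42 + 1.25*47 = 100.7500
clock 2: start=47, rate=1.2, needs 100-47 = 53; ticks = ceil(53/1.2) = ceil(44.1667) = 45; reading at tick 45 = 47 + 1.2*45 = 101.0000
Minimum tick count = 45; winners = [2]; smallest index = 2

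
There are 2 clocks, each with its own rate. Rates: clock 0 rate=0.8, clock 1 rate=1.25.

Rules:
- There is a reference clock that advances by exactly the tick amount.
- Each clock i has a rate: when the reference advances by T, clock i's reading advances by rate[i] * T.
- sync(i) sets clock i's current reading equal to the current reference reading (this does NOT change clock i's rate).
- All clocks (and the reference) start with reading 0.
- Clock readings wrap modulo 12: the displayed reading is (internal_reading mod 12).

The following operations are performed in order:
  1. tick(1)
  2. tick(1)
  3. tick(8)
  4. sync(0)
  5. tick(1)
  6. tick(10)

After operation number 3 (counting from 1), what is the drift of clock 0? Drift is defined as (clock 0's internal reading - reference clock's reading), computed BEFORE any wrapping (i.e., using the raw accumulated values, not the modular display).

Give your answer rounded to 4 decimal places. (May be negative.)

After op 1 tick(1): ref=1.0000 raw=[0.8000 1.2500]
After op 2 tick(1): ref=2.0000 raw=[1.6000 2.5000]
After op 3 tick(8): ref=10.0000 raw=[8.0000 12.5000]
Drift of clock 0 after op 3: 8.0000 - 10.0000 = -2.0000

Answer: -2.0000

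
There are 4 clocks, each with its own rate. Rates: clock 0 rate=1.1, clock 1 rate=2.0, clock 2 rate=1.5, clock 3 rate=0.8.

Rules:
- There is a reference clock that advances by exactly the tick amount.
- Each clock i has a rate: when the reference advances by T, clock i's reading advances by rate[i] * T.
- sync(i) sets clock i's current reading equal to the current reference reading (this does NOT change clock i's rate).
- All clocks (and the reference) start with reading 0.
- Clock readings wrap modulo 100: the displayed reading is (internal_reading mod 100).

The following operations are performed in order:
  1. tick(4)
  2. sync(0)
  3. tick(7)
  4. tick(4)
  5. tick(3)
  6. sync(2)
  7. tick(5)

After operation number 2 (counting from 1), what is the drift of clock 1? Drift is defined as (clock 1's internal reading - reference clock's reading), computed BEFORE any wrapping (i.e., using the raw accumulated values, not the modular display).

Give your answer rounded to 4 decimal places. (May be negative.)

After op 1 tick(4): ref=4.0000 raw=[4.4000 8.0000 6.0000 3.2000]
After op 2 sync(0): ref=4.0000 raw=[4.0000 8.0000 6.0000 3.2000]
Drift of clock 1 after op 2: 8.0000 - 4.0000 = 4.0000

Answer: 4.0000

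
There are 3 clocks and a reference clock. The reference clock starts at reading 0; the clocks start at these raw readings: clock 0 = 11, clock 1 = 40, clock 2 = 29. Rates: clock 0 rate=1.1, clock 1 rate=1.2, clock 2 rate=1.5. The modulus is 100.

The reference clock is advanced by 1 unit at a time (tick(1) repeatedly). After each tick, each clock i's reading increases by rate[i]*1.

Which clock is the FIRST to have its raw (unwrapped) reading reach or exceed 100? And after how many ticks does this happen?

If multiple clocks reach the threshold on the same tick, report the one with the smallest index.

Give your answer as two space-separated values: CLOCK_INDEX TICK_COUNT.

clock 0: start=11, rate=1.1, needs 100-11 = 89; ticks = ceil(89/1.1) = ceil(80.9091) = 81; reading at tick 81 = 11 + 1.1*81 = 100.1000
clock 1: start=40, rate=1.2, needs 100-40 = 60; ticks = ceil(60/1.2) = ceil(50.0000) = 50; reading at tick 50 = 40 + 1.2*50 = 100.0000
clock 2: start=29, rate=1.5, needs 100-29 = 71; ticks = ceil(71/1.5) = ceil(47.3333) = 48; reading at tick 48 = 29 + 1.5*48 = 101.0000
Minimum tick count = 48; winners = [2]; smallest index = 2

Answer: 2 48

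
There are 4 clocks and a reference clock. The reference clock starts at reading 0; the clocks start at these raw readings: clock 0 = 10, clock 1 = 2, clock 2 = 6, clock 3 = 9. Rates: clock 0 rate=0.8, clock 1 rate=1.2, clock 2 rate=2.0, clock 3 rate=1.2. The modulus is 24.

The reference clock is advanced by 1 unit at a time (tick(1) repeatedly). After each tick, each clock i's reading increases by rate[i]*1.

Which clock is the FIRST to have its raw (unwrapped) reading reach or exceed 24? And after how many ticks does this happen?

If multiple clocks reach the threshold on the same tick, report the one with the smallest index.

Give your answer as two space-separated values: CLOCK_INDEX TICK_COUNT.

Answer: 2 9

Derivation:
clock 0: start=10, rate=0.8, needs 24-10 = 14; ticks = ceil(14/0.8) = ceil(17.5000) = 18; reading at tick 18 = 10 + 0.8*18 = 24.4000
clock 1: start=2, rate=1.2, needs 24-2 = 22; ticks = ceil(22/1.2) = ceil(18.3333) = 19; reading at tick 19 = 2 + 1.2*19 = 24.8000
clock 2: start=6, rate=2.0, needs 24-6 = 18; ticks = ceil(18/2.0) = ceil(9.0000) = 9; reading at tick 9 = 6 + 2.0*9 = 24.0000
clock 3: start=9, rate=1.2, needs 24-9 = 15; ticks = ceil(15/1.2) = ceil(12.5000) = 13; reading at tick 13 = 9 + 1.2*13 = 24.6000
Minimum tick count = 9; winners = [2]; smallest index = 2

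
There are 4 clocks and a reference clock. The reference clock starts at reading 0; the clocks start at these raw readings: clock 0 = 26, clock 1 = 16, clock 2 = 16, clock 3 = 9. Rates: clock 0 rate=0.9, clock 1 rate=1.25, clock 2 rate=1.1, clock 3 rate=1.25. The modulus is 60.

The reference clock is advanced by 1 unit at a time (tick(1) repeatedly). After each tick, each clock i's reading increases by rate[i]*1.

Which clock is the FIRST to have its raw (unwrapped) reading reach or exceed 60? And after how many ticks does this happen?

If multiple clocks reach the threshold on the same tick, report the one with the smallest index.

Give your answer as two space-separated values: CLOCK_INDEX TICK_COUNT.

clock 0: start=26, rate=0.9, needs 60-26 = 34; ticks = ceil(34/0.9) = ceil(37.7778) = 38; reading at tick 38 = 26 + 0.9*38 = 60.2000
clock 1: start=16, rate=1.25, needs 60-16 = 44; ticks = ceil(44/1.25) = ceil(35.2000) = 36; reading at tick 36 = 16 + 1.25*36 = 61.0000
clock 2: start=16, rate=1.1, needs 60-16 = 44; ticks = ceil(44/1.1) = ceil(40.0000) = 40; reading at tick 40 = 16 + 1.1*40 = 60.0000
clock 3: start=9, rate=1.25, needs 60-9 = 51; ticks = ceil(51/1.25) = ceil(40.8000) = 41; reading at tick 41 = 9 + 1.25*41 = 60.2500
Minimum tick count = 36; winners = [1]; smallest index = 1

Answer: 1 36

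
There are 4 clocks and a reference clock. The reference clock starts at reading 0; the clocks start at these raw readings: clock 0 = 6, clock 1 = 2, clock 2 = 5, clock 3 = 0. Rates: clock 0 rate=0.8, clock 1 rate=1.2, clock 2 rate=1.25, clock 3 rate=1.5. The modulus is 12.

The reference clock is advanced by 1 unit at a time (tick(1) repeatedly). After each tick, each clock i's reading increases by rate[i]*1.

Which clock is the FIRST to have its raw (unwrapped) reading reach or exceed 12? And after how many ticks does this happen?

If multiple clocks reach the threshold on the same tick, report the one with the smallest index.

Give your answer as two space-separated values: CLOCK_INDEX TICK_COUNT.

clock 0: start=6, rate=0.8, needs 12-6 = 6; ticks = ceil(6/0.8) = ceil(7.5000) = 8; reading at tick 8 = 6 + 0.8*8 = 12.4000
clock 1: start=2, rate=1.2, needs 12-2 = 10; ticks = ceil(10/1.2) = ceil(8.3333) = 9; reading at tick 9 = 2 + 1.2*9 = 12.8000
clock 2: start=5, rate=1.25, needs 12-5 = 7; ticks = ceil(7/1.25) = ceil(5.6000) = 6; reading at tick 6 = 5 + 1.25*6 = 12.5000
clock 3: start=0, rate=1.5, needs 12-0 = 12; ticks = ceil(12/1.5) = ceil(8.0000) = 8; reading at tick 8 = 0 + 1.5*8 = 12.0000
Minimum tick count = 6; winners = [2]; smallest index = 2

Answer: 2 6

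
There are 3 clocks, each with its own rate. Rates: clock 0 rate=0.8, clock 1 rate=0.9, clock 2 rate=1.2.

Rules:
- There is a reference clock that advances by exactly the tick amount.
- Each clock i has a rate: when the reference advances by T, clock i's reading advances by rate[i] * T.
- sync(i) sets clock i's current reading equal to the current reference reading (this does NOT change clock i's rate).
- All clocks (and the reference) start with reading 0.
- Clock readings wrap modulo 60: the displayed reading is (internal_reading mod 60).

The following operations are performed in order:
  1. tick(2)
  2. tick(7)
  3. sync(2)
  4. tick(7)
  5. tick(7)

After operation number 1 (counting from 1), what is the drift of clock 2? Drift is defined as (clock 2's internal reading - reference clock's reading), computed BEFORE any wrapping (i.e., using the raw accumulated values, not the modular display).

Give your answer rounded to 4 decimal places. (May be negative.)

Answer: 0.4000

Derivation:
After op 1 tick(2): ref=2.0000 raw=[1.6000 1.8000 2.4000]
Drift of clock 2 after op 1: 2.4000 - 2.0000 = 0.4000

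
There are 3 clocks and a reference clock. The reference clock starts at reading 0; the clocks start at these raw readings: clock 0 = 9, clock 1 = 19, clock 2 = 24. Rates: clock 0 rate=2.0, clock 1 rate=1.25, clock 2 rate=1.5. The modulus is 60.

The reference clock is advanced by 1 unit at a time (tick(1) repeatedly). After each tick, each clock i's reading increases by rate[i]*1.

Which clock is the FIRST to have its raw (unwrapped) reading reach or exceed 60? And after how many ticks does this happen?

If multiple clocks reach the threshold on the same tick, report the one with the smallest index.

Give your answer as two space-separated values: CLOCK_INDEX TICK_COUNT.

clock 0: start=9, rate=2.0, needs 60-9 = 51; ticks = ceil(51/2.0) = ceil(25.5000) = 26; reading at tick 26 = 9 + 2.0*26 = 61.0000
clock 1: start=19, rate=1.25, needs 60-19 = 41; ticks = ceil(41/1.25) = ceil(32.8000) = 33; reading at tick 33 = 19 + 1.25*33 = 60.2500
clock 2: start=24, rate=1.5, needs 60-24 = 36; ticks = ceil(36/1.5) = ceil(24.0000) = 24; reading at tick 24 = 24 + 1.5*24 = 60.0000
Minimum tick count = 24; winners = [2]; smallest index = 2

Answer: 2 24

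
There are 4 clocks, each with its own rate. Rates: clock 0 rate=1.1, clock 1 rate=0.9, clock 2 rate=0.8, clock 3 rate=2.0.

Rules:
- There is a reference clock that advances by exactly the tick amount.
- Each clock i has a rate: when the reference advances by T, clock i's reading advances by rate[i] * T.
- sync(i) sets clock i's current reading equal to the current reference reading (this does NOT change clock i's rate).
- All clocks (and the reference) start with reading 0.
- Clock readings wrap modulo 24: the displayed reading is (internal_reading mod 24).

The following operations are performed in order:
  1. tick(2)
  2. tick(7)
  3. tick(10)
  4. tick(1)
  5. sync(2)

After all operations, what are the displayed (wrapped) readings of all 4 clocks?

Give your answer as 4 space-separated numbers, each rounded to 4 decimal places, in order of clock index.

After op 1 tick(2): ref=2.0000 raw=[2.2000 1.8000 1.6000 4.0000]
After op 2 tick(7): ref=9.0000 raw=[9.9000 8.1000 7.2000 18.0000]
After op 3 tick(10): ref=19.0000 raw=[20.9000 17.1000 15.2000 38.0000]
After op 4 tick(1): ref=20.0000 raw=[22.0000 18.0000 16.0000 40.0000]
After op 5 sync(2): ref=20.0000 raw=[22.0000 18.0000 20.0000 40.0000]
Wrap final raw readings (mod 24): 22.0000 mod 24 = 22.0000; 18.0000 mod 24 = 18.0000; 20.0000 mod 24 = 20.0000; 40.0000 mod 24 = 16.0000

Answer: 22.0000 18.0000 20.0000 16.0000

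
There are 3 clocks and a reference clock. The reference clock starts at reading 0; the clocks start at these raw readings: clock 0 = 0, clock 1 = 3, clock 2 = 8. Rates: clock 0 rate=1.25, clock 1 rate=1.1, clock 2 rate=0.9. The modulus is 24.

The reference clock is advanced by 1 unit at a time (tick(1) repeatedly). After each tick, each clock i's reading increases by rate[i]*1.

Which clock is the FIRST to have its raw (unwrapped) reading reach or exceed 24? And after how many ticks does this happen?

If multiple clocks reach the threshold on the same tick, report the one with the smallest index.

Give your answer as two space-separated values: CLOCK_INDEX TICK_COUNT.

clock 0: start=0, rate=1.25, needs 24-0 = 24; ticks = ceil(24/1.25) = ceil(19.2000) = 20; reading at tick 20 = 0 + 1.25*20 = 25.0000
clock 1: start=3, rate=1.1, needs 24-3 = 21; ticks = ceil(21/1.1) = ceil(19.0909) = 20; reading at tick 20 = 3 + 1.1*20 = 25.0000
clock 2: start=8, rate=0.9, needs 24-8 = 16; ticks = ceil(16/0.9) = ceil(17.7778) = 18; reading at tick 18 = 8 + 0.9*18 = 24.2000
Minimum tick count = 18; winners = [2]; smallest index = 2

Answer: 2 18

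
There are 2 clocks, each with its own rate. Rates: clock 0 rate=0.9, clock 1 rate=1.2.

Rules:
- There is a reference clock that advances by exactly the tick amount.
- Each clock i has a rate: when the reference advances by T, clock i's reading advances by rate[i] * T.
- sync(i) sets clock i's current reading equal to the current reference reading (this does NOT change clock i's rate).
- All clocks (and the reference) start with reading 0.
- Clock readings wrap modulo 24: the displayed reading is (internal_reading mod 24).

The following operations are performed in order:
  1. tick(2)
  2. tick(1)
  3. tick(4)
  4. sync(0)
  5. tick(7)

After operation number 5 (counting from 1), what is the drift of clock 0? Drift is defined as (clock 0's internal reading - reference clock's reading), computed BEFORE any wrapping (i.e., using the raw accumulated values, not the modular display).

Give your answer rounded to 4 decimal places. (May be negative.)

Answer: -0.7000

Derivation:
After op 1 tick(2): ref=2.0000 raw=[1.8000 2.4000]
After op 2 tick(1): ref=3.0000 raw=[2.7000 3.6000]
After op 3 tick(4): ref=7.0000 raw=[6.3000 8.4000]
After op 4 sync(0): ref=7.0000 raw=[7.0000 8.4000]
After op 5 tick(7): ref=14.0000 raw=[13.3000 16.8000]
Drift of clock 0 after op 5: 13.3000 - 14.0000 = -0.7000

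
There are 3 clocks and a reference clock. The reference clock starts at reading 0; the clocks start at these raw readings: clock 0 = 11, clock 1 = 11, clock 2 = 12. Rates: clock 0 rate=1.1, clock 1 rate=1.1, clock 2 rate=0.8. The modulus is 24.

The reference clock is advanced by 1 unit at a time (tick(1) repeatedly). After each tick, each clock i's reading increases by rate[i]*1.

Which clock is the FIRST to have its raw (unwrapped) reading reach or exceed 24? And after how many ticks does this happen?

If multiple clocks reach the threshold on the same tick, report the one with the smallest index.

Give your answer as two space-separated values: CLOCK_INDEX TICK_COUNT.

clock 0: start=11, rate=1.1, needs 24-11 = 13; ticks = ceil(13/1.1) = ceil(11.8182) = 12; reading at tick 12 = 11 + 1.1*12 = 24.2000
clock 1: start=11, rate=1.1, needs 24-11 = 13; ticks = ceil(13/1.1) = ceil(11.8182) = 12; reading at tick 12 = 11 + 1.1*12 = 24.2000
clock 2: start=12, rate=0.8, needs 24-12 = 12; ticks = ceil(12/0.8) = ceil(15.0000) = 15; reading at tick 15 = 12 + 0.8*15 = 24.0000
Minimum tick count = 12; winners = [0, 1]; smallest index = 0

Answer: 0 12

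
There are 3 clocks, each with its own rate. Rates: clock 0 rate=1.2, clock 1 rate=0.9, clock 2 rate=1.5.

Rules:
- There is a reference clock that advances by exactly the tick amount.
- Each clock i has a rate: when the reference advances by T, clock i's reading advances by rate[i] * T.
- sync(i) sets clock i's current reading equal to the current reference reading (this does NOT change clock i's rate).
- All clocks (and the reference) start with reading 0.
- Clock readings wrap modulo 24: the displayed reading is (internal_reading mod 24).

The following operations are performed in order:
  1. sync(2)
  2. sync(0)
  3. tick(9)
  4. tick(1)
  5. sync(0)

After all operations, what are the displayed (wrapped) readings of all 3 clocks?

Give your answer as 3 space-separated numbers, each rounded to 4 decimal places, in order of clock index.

After op 1 sync(2): ref=0.0000 raw=[0.0000 0.0000 0.0000]
After op 2 sync(0): ref=0.0000 raw=[0.0000 0.0000 0.0000]
After op 3 tick(9): ref=9.0000 raw=[10.8000 8.1000 13.5000]
After op 4 tick(1): ref=10.0000 raw=[12.0000 9.0000 15.0000]
After op 5 sync(0): ref=10.0000 raw=[10.0000 9.0000 15.0000]
Wrap final raw readings (mod 24): 10.0000 mod 24 = 10.0000; 9.0000 mod 24 = 9.0000; 15.0000 mod 24 = 15.0000

Answer: 10.0000 9.0000 15.0000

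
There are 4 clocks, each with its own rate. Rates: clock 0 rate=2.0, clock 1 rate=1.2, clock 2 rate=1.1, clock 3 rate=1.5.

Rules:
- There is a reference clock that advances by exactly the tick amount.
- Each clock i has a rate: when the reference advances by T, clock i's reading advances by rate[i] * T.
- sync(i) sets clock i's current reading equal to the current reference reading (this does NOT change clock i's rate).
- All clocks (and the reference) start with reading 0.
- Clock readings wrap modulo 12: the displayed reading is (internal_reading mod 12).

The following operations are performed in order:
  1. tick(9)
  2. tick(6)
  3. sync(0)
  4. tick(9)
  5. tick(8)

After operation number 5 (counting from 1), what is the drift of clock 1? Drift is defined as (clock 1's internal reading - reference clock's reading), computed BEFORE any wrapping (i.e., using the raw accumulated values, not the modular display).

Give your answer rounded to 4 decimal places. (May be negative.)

After op 1 tick(9): ref=9.0000 raw=[18.0000 10.8000 9.9000 13.5000]
After op 2 tick(6): ref=15.0000 raw=[30.0000 18.0000 16.5000 22.5000]
After op 3 sync(0): ref=15.0000 raw=[15.0000 18.0000 16.5000 22.5000]
After op 4 tick(9): ref=24.0000 raw=[33.0000 28.8000 26.4000 36.0000]
After op 5 tick(8): ref=32.0000 raw=[49.0000 38.4000 35.2000 48.0000]
Drift of clock 1 after op 5: 38.4000 - 32.0000 = 6.4000

Answer: 6.4000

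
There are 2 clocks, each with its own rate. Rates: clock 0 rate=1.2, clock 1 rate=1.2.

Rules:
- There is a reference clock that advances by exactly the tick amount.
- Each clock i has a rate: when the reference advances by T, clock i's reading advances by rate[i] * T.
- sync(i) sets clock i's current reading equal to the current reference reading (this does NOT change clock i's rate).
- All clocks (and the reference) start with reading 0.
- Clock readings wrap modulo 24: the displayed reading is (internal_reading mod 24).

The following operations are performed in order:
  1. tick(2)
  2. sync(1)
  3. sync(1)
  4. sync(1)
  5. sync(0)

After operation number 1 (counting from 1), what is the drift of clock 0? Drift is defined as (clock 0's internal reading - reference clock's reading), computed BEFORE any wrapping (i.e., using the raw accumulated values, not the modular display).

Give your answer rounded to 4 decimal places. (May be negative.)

Answer: 0.4000

Derivation:
After op 1 tick(2): ref=2.0000 raw=[2.4000 2.4000]
Drift of clock 0 after op 1: 2.4000 - 2.0000 = 0.4000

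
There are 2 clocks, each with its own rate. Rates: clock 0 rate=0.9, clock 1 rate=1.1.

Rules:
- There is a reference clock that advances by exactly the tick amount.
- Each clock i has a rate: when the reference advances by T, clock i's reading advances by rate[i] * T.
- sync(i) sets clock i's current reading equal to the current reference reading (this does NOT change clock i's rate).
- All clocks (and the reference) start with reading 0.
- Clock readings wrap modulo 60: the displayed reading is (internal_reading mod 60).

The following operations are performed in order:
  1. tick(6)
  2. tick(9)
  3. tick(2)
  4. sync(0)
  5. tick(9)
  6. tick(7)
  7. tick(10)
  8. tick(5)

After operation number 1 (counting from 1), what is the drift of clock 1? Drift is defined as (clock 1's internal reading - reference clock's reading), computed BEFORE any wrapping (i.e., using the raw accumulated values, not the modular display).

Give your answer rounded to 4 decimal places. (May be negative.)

After op 1 tick(6): ref=6.0000 raw=[5.4000 6.6000]
Drift of clock 1 after op 1: 6.6000 - 6.0000 = 0.6000

Answer: 0.6000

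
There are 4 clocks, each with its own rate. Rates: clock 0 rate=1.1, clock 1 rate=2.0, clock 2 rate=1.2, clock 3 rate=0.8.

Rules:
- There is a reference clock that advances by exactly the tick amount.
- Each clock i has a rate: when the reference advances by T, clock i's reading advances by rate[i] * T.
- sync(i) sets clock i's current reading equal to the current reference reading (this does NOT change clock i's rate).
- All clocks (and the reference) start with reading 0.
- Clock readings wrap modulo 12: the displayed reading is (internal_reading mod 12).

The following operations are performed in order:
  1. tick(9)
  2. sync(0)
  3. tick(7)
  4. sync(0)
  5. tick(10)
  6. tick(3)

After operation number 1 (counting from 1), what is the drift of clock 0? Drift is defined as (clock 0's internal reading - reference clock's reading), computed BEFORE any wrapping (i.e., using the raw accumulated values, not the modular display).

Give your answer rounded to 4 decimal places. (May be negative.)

After op 1 tick(9): ref=9.0000 raw=[9.9000 18.0000 10.8000 7.2000]
Drift of clock 0 after op 1: 9.9000 - 9.0000 = 0.9000

Answer: 0.9000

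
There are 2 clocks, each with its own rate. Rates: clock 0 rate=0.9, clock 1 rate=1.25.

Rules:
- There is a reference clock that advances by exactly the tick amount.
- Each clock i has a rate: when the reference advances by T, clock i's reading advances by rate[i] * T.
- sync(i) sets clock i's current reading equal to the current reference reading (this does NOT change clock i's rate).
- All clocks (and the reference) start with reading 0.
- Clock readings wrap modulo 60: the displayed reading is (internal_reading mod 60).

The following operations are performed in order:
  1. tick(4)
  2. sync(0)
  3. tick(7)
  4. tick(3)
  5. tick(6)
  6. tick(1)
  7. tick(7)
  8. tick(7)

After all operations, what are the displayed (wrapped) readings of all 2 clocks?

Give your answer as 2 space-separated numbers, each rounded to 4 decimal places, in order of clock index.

After op 1 tick(4): ref=4.0000 raw=[3.6000 5.0000]
After op 2 sync(0): ref=4.0000 raw=[4.0000 5.0000]
After op 3 tick(7): ref=11.0000 raw=[10.3000 13.7500]
After op 4 tick(3): ref=14.0000 raw=[13.0000 17.5000]
After op 5 tick(6): ref=20.0000 raw=[18.4000 25.0000]
After op 6 tick(1): ref=21.0000 raw=[19.3000 26.2500]
After op 7 tick(7): ref=28.0000 raw=[25.6000 35.0000]
After op 8 tick(7): ref=35.0000 raw=[31.9000 43.7500]
Wrap final raw readings (mod 60): 31.9000 mod 60 = 31.9000; 43.7500 mod 60 = 43.7500

Answer: 31.9000 43.7500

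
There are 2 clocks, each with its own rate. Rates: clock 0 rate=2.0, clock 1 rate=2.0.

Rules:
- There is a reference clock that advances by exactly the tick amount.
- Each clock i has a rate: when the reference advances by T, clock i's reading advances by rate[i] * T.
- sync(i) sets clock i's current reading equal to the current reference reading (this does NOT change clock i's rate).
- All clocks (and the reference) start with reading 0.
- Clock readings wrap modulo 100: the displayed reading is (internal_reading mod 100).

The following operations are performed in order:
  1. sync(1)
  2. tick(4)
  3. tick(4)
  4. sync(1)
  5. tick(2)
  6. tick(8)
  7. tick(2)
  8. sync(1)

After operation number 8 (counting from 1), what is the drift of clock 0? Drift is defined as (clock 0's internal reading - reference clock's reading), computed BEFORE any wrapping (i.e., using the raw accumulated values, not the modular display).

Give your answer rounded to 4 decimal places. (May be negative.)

Answer: 20.0000

Derivation:
After op 1 sync(1): ref=0.0000 raw=[0.0000 0.0000]
After op 2 tick(4): ref=4.0000 raw=[8.0000 8.0000]
After op 3 tick(4): ref=8.0000 raw=[16.0000 16.0000]
After op 4 sync(1): ref=8.0000 raw=[16.0000 8.0000]
After op 5 tick(2): ref=10.0000 raw=[20.0000 12.0000]
After op 6 tick(8): ref=18.0000 raw=[36.0000 28.0000]
After op 7 tick(2): ref=20.0000 raw=[40.0000 32.0000]
After op 8 sync(1): ref=20.0000 raw=[40.0000 20.0000]
Drift of clock 0 after op 8: 40.0000 - 20.0000 = 20.0000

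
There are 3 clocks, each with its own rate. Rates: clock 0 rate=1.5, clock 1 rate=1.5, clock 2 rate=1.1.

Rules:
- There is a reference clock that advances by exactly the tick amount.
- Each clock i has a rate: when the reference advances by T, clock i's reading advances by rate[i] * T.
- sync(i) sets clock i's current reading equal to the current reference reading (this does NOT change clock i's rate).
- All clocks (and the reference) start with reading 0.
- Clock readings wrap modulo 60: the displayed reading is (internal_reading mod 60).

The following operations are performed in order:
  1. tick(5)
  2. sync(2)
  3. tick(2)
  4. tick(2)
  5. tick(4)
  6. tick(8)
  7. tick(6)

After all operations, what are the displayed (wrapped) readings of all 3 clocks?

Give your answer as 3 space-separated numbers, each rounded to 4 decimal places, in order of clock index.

Answer: 40.5000 40.5000 29.2000

Derivation:
After op 1 tick(5): ref=5.0000 raw=[7.5000 7.5000 5.5000]
After op 2 sync(2): ref=5.0000 raw=[7.5000 7.5000 5.0000]
After op 3 tick(2): ref=7.0000 raw=[10.5000 10.5000 7.2000]
After op 4 tick(2): ref=9.0000 raw=[13.5000 13.5000 9.4000]
After op 5 tick(4): ref=13.0000 raw=[19.5000 19.5000 13.8000]
After op 6 tick(8): ref=21.0000 raw=[31.5000 31.5000 22.6000]
After op 7 tick(6): ref=27.0000 raw=[40.5000 40.5000 29.2000]
Wrap final raw readings (mod 60): 40.5000 mod 60 = 40.5000; 40.5000 mod 60 = 40.5000; 29.2000 mod 60 = 29.2000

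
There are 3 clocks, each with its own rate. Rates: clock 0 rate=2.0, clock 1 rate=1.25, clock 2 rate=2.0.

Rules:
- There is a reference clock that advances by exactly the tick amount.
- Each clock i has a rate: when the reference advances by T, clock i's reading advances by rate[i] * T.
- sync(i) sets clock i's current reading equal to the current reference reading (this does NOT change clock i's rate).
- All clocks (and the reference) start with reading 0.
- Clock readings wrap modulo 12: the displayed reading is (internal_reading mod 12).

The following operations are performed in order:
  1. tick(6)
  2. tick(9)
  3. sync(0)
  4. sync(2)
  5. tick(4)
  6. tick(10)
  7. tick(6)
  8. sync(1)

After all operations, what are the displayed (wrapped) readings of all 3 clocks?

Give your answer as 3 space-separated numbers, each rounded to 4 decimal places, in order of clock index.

Answer: 7.0000 11.0000 7.0000

Derivation:
After op 1 tick(6): ref=6.0000 raw=[12.0000 7.5000 12.0000]
After op 2 tick(9): ref=15.0000 raw=[30.0000 18.7500 30.0000]
After op 3 sync(0): ref=15.0000 raw=[15.0000 18.7500 30.0000]
After op 4 sync(2): ref=15.0000 raw=[15.0000 18.7500 15.0000]
After op 5 tick(4): ref=19.0000 raw=[23.0000 23.7500 23.0000]
After op 6 tick(10): ref=29.0000 raw=[43.0000 36.2500 43.0000]
After op 7 tick(6): ref=35.0000 raw=[55.0000 43.7500 55.0000]
After op 8 sync(1): ref=35.0000 raw=[55.0000 35.0000 55.0000]
Wrap final raw readings (mod 12): 55.0000 mod 12 = 7.0000; 35.0000 mod 12 = 11.0000; 55.0000 mod 12 = 7.0000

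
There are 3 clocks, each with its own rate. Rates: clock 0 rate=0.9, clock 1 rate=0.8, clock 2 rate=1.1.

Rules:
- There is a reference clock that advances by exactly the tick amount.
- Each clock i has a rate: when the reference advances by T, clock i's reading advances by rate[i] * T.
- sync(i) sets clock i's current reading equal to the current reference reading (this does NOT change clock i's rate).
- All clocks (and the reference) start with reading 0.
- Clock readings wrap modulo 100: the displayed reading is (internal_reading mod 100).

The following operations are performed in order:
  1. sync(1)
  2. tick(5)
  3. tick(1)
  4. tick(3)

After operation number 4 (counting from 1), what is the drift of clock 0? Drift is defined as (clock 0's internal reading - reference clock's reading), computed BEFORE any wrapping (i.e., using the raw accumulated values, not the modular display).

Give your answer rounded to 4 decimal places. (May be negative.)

After op 1 sync(1): ref=0.0000 raw=[0.0000 0.0000 0.0000]
After op 2 tick(5): ref=5.0000 raw=[4.5000 4.0000 5.5000]
After op 3 tick(1): ref=6.0000 raw=[5.4000 4.8000 6.6000]
After op 4 tick(3): ref=9.0000 raw=[8.1000 7.2000 9.9000]
Drift of clock 0 after op 4: 8.1000 - 9.0000 = -0.9000

Answer: -0.9000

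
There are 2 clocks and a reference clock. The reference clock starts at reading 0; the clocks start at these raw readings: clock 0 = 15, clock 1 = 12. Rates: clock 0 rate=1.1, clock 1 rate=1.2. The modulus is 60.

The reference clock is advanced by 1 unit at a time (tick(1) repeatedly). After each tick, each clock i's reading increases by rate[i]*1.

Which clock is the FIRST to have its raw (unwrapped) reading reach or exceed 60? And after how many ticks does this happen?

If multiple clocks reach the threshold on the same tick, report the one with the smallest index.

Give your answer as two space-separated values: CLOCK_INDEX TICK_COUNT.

Answer: 1 40

Derivation:
clock 0: start=15, rate=1.1, needs 60-15 = 45; ticks = ceil(45/1.1) = ceil(40.9091) = 41; reading at tick 41 = 15 + 1.1*41 = 60.1000
clock 1: start=12, rate=1.2, needs 60-12 = 48; ticks = ceil(48/1.2) = ceil(40.0000) = 40; reading at tick 40 = 12 + 1.2*40 = 60.0000
Minimum tick count = 40; winners = [1]; smallest index = 1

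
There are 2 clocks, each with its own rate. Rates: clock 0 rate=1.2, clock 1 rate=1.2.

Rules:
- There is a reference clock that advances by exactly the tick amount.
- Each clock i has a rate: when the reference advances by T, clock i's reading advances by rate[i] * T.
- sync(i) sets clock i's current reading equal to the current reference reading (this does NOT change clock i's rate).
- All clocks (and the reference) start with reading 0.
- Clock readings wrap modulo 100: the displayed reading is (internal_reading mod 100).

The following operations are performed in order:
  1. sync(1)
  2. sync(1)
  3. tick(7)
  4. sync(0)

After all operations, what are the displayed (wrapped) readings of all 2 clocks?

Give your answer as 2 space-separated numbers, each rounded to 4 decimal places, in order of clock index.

After op 1 sync(1): ref=0.0000 raw=[0.0000 0.0000]
After op 2 sync(1): ref=0.0000 raw=[0.0000 0.0000]
After op 3 tick(7): ref=7.0000 raw=[8.4000 8.4000]
After op 4 sync(0): ref=7.0000 raw=[7.0000 8.4000]
Wrap final raw readings (mod 100): 7.0000 mod 100 = 7.0000; 8.4000 mod 100 = 8.4000

Answer: 7.0000 8.4000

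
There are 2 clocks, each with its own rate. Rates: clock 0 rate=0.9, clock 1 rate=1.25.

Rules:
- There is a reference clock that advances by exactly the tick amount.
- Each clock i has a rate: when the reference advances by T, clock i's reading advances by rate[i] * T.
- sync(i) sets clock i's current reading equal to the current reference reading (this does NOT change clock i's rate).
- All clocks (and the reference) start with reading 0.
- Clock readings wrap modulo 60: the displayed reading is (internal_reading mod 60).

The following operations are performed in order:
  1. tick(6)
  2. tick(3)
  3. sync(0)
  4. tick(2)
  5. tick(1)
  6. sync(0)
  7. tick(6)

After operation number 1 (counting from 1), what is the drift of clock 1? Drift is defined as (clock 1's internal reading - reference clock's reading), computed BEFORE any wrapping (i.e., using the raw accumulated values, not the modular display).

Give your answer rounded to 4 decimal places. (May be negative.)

Answer: 1.5000

Derivation:
After op 1 tick(6): ref=6.0000 raw=[5.4000 7.5000]
Drift of clock 1 after op 1: 7.5000 - 6.0000 = 1.5000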